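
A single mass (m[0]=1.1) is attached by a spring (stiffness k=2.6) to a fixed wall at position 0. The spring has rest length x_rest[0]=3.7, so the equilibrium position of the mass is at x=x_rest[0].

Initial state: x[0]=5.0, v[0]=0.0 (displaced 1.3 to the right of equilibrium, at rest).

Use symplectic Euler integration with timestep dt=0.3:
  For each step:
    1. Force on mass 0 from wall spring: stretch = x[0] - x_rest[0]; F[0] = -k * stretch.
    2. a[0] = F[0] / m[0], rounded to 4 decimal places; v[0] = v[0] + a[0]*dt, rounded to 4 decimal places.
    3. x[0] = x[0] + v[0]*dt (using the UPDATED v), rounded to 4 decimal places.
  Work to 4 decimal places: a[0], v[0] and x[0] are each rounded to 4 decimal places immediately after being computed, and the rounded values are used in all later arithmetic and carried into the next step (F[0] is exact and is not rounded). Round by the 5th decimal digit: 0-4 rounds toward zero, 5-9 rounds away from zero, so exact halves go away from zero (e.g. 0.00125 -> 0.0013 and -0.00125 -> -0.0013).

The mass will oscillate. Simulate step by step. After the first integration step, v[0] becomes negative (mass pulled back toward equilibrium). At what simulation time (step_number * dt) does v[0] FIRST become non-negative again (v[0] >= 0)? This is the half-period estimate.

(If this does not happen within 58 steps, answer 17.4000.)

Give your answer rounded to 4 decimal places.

Step 0: x=[5.0000] v=[0.0000]
Step 1: x=[4.7235] v=[-0.9218]
Step 2: x=[4.2292] v=[-1.6476]
Step 3: x=[3.6224] v=[-2.0228]
Step 4: x=[3.0321] v=[-1.9678]
Step 5: x=[2.5838] v=[-1.4942]
Step 6: x=[2.3730] v=[-0.7027]
Step 7: x=[2.4445] v=[0.2383]
First v>=0 after going negative at step 7, time=2.1000

Answer: 2.1000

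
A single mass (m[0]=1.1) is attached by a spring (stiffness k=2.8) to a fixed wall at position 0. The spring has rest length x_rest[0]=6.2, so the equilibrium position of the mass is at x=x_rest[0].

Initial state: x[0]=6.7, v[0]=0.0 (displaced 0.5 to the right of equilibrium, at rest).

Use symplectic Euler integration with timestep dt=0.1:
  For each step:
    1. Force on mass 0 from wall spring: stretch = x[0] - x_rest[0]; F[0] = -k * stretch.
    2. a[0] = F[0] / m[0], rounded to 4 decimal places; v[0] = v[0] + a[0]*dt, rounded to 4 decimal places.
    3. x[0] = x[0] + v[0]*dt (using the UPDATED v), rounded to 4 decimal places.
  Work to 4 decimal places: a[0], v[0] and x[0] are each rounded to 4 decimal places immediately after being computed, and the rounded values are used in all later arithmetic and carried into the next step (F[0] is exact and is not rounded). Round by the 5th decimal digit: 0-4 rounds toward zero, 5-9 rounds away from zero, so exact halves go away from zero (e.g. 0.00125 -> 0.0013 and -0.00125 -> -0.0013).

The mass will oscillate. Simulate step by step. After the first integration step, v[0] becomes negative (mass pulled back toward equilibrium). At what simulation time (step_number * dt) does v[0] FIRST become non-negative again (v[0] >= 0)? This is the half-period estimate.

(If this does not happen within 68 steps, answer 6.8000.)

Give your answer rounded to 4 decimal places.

Answer: 2.0000

Derivation:
Step 0: x=[6.7000] v=[0.0000]
Step 1: x=[6.6873] v=[-0.1273]
Step 2: x=[6.6622] v=[-0.2513]
Step 3: x=[6.6253] v=[-0.3690]
Step 4: x=[6.5776] v=[-0.4773]
Step 5: x=[6.5203] v=[-0.5734]
Step 6: x=[6.4548] v=[-0.6549]
Step 7: x=[6.3828] v=[-0.7198]
Step 8: x=[6.3062] v=[-0.7663]
Step 9: x=[6.2269] v=[-0.7933]
Step 10: x=[6.1469] v=[-0.8002]
Step 11: x=[6.0682] v=[-0.7867]
Step 12: x=[5.9929] v=[-0.7532]
Step 13: x=[5.9229] v=[-0.7005]
Step 14: x=[5.8599] v=[-0.6300]
Step 15: x=[5.8056] v=[-0.5434]
Step 16: x=[5.7613] v=[-0.4430]
Step 17: x=[5.7282] v=[-0.3313]
Step 18: x=[5.7071] v=[-0.2112]
Step 19: x=[5.6985] v=[-0.0857]
Step 20: x=[5.7027] v=[0.0420]
First v>=0 after going negative at step 20, time=2.0000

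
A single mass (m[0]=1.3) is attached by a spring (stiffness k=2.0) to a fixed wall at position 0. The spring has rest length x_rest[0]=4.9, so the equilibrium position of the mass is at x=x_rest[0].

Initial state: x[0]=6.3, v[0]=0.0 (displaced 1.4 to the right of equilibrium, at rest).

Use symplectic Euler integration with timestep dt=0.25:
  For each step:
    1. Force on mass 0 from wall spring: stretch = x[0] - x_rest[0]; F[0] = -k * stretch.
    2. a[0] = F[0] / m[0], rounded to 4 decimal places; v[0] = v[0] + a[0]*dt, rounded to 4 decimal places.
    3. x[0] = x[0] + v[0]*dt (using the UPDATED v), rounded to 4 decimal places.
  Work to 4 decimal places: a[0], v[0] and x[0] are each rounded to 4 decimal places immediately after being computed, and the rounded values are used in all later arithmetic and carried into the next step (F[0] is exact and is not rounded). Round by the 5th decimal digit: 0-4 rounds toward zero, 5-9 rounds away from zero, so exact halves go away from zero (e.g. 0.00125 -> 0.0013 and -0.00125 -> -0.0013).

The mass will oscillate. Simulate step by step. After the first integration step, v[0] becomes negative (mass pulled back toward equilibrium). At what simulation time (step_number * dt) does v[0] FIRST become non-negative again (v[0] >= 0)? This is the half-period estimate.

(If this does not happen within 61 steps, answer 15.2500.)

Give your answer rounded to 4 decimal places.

Answer: 2.7500

Derivation:
Step 0: x=[6.3000] v=[0.0000]
Step 1: x=[6.1654] v=[-0.5385]
Step 2: x=[5.9091] v=[-1.0252]
Step 3: x=[5.5558] v=[-1.4133]
Step 4: x=[5.1394] v=[-1.6655]
Step 5: x=[4.7000] v=[-1.7576]
Step 6: x=[4.2798] v=[-1.6807]
Step 7: x=[3.9193] v=[-1.4422]
Step 8: x=[3.6531] v=[-1.0650]
Step 9: x=[3.5068] v=[-0.5854]
Step 10: x=[3.4944] v=[-0.0496]
Step 11: x=[3.6172] v=[0.4910]
First v>=0 after going negative at step 11, time=2.7500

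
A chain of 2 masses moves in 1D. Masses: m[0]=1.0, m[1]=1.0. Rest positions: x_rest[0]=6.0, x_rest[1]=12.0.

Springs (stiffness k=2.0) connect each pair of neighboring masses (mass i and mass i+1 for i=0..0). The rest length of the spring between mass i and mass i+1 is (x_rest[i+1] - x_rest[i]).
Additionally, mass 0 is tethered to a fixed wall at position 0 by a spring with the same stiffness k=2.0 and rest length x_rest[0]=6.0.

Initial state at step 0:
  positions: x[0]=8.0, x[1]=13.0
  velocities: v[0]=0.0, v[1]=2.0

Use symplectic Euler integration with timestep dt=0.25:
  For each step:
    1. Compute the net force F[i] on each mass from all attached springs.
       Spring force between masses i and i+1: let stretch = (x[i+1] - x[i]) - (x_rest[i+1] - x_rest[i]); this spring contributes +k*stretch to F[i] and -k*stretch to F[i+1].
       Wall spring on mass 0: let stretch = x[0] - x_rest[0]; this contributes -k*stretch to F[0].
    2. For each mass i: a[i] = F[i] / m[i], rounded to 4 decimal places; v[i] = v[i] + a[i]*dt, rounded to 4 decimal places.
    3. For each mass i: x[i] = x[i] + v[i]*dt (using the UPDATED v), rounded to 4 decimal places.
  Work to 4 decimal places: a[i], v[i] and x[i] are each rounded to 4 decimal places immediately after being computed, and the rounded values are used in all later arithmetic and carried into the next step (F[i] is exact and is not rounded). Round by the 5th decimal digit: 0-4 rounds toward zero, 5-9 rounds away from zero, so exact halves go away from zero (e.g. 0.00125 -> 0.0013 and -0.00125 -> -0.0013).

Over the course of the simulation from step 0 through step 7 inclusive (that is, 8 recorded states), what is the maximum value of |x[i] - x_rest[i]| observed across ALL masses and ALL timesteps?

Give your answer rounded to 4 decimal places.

Answer: 2.9197

Derivation:
Step 0: x=[8.0000 13.0000] v=[0.0000 2.0000]
Step 1: x=[7.6250 13.6250] v=[-1.5000 2.5000]
Step 2: x=[7.0469 14.2500] v=[-2.3125 2.5000]
Step 3: x=[6.4883 14.7246] v=[-2.2344 1.8985]
Step 4: x=[6.1482 14.9197] v=[-1.3604 0.7804]
Step 5: x=[6.1360 14.7684] v=[-0.0488 -0.6054]
Step 6: x=[6.4359 14.2880] v=[1.1994 -1.9216]
Step 7: x=[6.9128 13.5761] v=[1.9075 -2.8477]
Max displacement = 2.9197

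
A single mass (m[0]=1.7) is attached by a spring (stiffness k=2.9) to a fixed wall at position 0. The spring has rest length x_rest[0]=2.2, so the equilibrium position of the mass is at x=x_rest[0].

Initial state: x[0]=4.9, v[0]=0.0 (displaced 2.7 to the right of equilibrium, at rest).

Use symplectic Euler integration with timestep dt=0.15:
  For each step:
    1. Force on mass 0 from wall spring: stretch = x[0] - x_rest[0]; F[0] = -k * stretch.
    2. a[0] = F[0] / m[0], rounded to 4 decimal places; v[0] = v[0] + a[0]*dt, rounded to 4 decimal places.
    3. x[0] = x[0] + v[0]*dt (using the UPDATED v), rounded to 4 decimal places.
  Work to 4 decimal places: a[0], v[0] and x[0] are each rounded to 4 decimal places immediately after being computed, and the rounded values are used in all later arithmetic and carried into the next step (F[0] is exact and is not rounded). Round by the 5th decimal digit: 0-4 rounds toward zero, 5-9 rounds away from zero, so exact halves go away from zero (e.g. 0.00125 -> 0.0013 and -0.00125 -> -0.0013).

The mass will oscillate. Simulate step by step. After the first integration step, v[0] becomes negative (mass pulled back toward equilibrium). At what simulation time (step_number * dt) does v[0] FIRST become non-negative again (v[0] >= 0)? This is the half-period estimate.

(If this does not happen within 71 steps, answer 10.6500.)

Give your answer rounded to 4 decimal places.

Step 0: x=[4.9000] v=[0.0000]
Step 1: x=[4.7964] v=[-0.6909]
Step 2: x=[4.5931] v=[-1.3553]
Step 3: x=[4.2980] v=[-1.9676]
Step 4: x=[3.9223] v=[-2.5044]
Step 5: x=[3.4805] v=[-2.9451]
Step 6: x=[2.9896] v=[-3.2728]
Step 7: x=[2.4684] v=[-3.4749]
Step 8: x=[1.9369] v=[-3.5436]
Step 9: x=[1.4155] v=[-3.4763]
Step 10: x=[0.9242] v=[-3.2756]
Step 11: x=[0.4818] v=[-2.9491]
Step 12: x=[0.1054] v=[-2.5095]
Step 13: x=[-0.1906] v=[-1.9735]
Step 14: x=[-0.3949] v=[-1.3618]
Step 15: x=[-0.4996] v=[-0.6978]
Step 16: x=[-0.5007] v=[-0.0070]
Step 17: x=[-0.3981] v=[0.6841]
First v>=0 after going negative at step 17, time=2.5500

Answer: 2.5500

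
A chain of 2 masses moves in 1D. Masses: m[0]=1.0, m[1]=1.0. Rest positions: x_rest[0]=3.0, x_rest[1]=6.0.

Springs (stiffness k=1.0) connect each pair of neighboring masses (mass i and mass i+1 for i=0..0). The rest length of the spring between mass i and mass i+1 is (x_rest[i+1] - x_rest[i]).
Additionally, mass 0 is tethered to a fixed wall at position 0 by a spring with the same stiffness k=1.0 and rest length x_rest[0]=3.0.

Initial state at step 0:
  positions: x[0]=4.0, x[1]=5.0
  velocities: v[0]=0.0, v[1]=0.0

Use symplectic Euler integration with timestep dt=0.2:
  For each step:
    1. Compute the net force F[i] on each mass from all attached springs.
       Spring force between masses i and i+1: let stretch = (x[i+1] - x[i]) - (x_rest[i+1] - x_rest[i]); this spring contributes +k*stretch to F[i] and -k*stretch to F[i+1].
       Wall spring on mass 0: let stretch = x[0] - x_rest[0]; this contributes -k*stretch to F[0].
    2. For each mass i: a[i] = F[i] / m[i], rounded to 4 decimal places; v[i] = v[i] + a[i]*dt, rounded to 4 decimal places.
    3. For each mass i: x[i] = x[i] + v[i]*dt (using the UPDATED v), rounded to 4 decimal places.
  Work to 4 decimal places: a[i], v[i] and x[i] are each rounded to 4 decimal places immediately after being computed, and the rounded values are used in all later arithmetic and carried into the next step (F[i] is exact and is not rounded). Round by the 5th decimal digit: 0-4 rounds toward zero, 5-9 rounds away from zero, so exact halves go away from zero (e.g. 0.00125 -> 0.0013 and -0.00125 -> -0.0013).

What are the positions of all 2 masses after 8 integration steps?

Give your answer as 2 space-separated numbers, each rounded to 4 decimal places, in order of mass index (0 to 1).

Step 0: x=[4.0000 5.0000] v=[0.0000 0.0000]
Step 1: x=[3.8800 5.0800] v=[-0.6000 0.4000]
Step 2: x=[3.6528 5.2320] v=[-1.1360 0.7600]
Step 3: x=[3.3427 5.4408] v=[-1.5507 1.0442]
Step 4: x=[2.9828 5.6857] v=[-1.7996 1.2246]
Step 5: x=[2.6117 5.9425] v=[-1.8556 1.2840]
Step 6: x=[2.2693 6.1861] v=[-1.7118 1.2178]
Step 7: x=[1.9928 6.3930] v=[-1.3823 1.0344]
Step 8: x=[1.8126 6.5439] v=[-0.9008 0.7544]

Answer: 1.8126 6.5439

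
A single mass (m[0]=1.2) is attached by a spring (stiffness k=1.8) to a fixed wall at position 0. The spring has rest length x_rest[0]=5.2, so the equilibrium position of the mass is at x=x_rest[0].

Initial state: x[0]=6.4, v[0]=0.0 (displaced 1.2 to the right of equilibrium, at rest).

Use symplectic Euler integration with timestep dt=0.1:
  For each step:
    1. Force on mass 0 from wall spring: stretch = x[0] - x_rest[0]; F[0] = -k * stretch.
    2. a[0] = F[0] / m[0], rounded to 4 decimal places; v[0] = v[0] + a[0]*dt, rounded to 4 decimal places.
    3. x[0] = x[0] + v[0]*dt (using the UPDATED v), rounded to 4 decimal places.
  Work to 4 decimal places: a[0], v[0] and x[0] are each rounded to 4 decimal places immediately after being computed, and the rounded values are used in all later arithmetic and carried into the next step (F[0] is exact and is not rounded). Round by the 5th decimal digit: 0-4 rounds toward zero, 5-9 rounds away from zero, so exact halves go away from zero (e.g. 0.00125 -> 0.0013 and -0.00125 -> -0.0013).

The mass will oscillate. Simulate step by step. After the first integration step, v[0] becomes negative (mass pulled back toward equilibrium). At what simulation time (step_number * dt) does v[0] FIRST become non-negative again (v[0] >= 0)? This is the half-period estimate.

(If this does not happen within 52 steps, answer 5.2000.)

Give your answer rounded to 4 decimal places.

Answer: 2.6000

Derivation:
Step 0: x=[6.4000] v=[0.0000]
Step 1: x=[6.3820] v=[-0.1800]
Step 2: x=[6.3463] v=[-0.3573]
Step 3: x=[6.2934] v=[-0.5293]
Step 4: x=[6.2241] v=[-0.6933]
Step 5: x=[6.1394] v=[-0.8469]
Step 6: x=[6.0406] v=[-0.9878]
Step 7: x=[5.9292] v=[-1.1139]
Step 8: x=[5.8069] v=[-1.2233]
Step 9: x=[5.6755] v=[-1.3143]
Step 10: x=[5.5369] v=[-1.3856]
Step 11: x=[5.3933] v=[-1.4361]
Step 12: x=[5.2468] v=[-1.4651]
Step 13: x=[5.0996] v=[-1.4721]
Step 14: x=[4.9539] v=[-1.4570]
Step 15: x=[4.8119] v=[-1.4201]
Step 16: x=[4.6757] v=[-1.3619]
Step 17: x=[4.5474] v=[-1.2833]
Step 18: x=[4.4289] v=[-1.1854]
Step 19: x=[4.3219] v=[-1.0697]
Step 20: x=[4.2281] v=[-0.9380]
Step 21: x=[4.1489] v=[-0.7922]
Step 22: x=[4.0855] v=[-0.6345]
Step 23: x=[4.0388] v=[-0.4673]
Step 24: x=[4.0095] v=[-0.2931]
Step 25: x=[3.9981] v=[-0.1145]
Step 26: x=[4.0047] v=[0.0658]
First v>=0 after going negative at step 26, time=2.6000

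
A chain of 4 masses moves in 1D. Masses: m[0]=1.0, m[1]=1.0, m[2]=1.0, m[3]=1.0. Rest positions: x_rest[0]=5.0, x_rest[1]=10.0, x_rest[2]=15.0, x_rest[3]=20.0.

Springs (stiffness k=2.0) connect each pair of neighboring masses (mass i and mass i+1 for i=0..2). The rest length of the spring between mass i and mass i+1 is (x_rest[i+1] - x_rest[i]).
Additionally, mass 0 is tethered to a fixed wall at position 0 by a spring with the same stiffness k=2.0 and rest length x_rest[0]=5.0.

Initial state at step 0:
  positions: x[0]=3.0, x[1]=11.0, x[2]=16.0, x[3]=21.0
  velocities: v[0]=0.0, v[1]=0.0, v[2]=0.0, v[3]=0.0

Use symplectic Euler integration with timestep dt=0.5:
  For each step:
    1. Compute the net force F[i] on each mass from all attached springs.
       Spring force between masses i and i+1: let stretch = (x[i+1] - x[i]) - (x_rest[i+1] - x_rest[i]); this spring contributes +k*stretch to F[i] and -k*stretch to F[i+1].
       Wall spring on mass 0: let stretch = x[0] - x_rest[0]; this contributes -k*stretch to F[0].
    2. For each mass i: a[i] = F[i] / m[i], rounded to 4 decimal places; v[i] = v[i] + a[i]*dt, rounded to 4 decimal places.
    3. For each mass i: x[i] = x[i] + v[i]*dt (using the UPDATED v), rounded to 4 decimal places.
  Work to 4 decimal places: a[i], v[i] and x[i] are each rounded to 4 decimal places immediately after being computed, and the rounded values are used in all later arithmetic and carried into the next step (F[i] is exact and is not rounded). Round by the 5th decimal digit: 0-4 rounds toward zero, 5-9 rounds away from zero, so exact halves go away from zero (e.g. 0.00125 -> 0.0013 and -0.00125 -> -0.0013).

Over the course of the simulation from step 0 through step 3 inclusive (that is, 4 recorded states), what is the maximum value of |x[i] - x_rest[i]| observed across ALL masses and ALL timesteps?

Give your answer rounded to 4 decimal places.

Step 0: x=[3.0000 11.0000 16.0000 21.0000] v=[0.0000 0.0000 0.0000 0.0000]
Step 1: x=[5.5000 9.5000 16.0000 21.0000] v=[5.0000 -3.0000 0.0000 0.0000]
Step 2: x=[7.2500 9.2500 15.2500 21.0000] v=[3.5000 -0.5000 -1.5000 0.0000]
Step 3: x=[6.3750 11.0000 14.3750 20.6250] v=[-1.7500 3.5000 -1.7500 -0.7500]
Max displacement = 2.2500

Answer: 2.2500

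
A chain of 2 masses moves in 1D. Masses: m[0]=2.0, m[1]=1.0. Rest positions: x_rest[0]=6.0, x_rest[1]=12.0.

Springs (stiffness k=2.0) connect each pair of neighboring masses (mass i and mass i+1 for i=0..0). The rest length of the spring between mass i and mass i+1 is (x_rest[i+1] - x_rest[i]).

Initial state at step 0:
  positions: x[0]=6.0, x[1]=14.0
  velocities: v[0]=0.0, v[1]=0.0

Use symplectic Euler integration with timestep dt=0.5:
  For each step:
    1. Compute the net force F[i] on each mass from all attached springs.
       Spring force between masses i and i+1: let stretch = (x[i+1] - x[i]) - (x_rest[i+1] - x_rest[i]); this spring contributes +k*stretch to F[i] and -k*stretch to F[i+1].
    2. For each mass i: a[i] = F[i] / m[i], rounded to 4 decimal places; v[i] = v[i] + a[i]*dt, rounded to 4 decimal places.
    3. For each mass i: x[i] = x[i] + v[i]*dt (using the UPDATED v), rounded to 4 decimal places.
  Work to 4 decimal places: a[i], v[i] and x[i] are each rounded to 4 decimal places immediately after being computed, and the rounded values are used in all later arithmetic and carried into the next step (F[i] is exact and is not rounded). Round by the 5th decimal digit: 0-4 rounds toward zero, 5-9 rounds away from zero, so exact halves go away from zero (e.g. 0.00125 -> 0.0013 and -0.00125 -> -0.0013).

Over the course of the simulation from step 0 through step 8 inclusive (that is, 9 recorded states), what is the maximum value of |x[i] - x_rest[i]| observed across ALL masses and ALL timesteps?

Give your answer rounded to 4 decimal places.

Step 0: x=[6.0000 14.0000] v=[0.0000 0.0000]
Step 1: x=[6.5000 13.0000] v=[1.0000 -2.0000]
Step 2: x=[7.1250 11.7500] v=[1.2500 -2.5000]
Step 3: x=[7.4063 11.1875] v=[0.5625 -1.1250]
Step 4: x=[7.1329 11.7344] v=[-0.5469 1.0938]
Step 5: x=[6.5098 12.9806] v=[-1.2462 2.4923]
Step 6: x=[6.0044 13.9914] v=[-1.0108 2.0215]
Step 7: x=[5.9958 14.0087] v=[-0.0173 0.0345]
Step 8: x=[6.4904 13.0195] v=[0.9892 -1.9784]
Max displacement = 2.0087

Answer: 2.0087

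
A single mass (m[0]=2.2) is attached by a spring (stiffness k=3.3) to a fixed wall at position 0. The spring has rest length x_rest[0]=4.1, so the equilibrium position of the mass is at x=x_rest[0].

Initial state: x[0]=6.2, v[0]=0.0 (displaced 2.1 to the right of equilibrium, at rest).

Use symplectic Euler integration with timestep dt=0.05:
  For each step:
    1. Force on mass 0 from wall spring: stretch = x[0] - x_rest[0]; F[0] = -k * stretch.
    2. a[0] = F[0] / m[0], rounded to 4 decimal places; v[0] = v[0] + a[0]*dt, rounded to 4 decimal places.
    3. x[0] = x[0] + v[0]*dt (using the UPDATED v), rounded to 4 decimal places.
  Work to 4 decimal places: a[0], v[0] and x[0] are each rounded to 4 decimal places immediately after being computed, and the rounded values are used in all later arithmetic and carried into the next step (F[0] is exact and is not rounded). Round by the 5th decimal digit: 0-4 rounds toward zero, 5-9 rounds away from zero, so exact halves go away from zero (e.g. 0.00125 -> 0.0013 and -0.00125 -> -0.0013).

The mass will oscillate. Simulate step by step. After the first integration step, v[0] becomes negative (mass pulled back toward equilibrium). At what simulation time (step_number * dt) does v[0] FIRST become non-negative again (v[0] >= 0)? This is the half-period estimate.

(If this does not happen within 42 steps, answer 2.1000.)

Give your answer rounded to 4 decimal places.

Answer: 2.1000

Derivation:
Step 0: x=[6.2000] v=[0.0000]
Step 1: x=[6.1921] v=[-0.1575]
Step 2: x=[6.1764] v=[-0.3144]
Step 3: x=[6.1529] v=[-0.4701]
Step 4: x=[6.1217] v=[-0.6241]
Step 5: x=[6.0829] v=[-0.7757]
Step 6: x=[6.0367] v=[-0.9244]
Step 7: x=[5.9832] v=[-1.0697]
Step 8: x=[5.9227] v=[-1.2109]
Step 9: x=[5.8553] v=[-1.3476]
Step 10: x=[5.7813] v=[-1.4793]
Step 11: x=[5.7010] v=[-1.6054]
Step 12: x=[5.6147] v=[-1.7255]
Step 13: x=[5.5227] v=[-1.8391]
Step 14: x=[5.4254] v=[-1.9458]
Step 15: x=[5.3231] v=[-2.0452]
Step 16: x=[5.2163] v=[-2.1369]
Step 17: x=[5.1053] v=[-2.2206]
Step 18: x=[4.9905] v=[-2.2960]
Step 19: x=[4.8724] v=[-2.3628]
Step 20: x=[4.7514] v=[-2.4207]
Step 21: x=[4.6279] v=[-2.4696]
Step 22: x=[4.5024] v=[-2.5092]
Step 23: x=[4.3754] v=[-2.5394]
Step 24: x=[4.2474] v=[-2.5601]
Step 25: x=[4.1188] v=[-2.5712]
Step 26: x=[3.9902] v=[-2.5726]
Step 27: x=[3.8620] v=[-2.5644]
Step 28: x=[3.7347] v=[-2.5466]
Step 29: x=[3.6087] v=[-2.5192]
Step 30: x=[3.4846] v=[-2.4824]
Step 31: x=[3.3628] v=[-2.4362]
Step 32: x=[3.2438] v=[-2.3809]
Step 33: x=[3.1280] v=[-2.3167]
Step 34: x=[3.0158] v=[-2.2438]
Step 35: x=[2.9077] v=[-2.1625]
Step 36: x=[2.8040] v=[-2.0731]
Step 37: x=[2.7052] v=[-1.9759]
Step 38: x=[2.6116] v=[-1.8713]
Step 39: x=[2.5236] v=[-1.7597]
Step 40: x=[2.4415] v=[-1.6415]
Step 41: x=[2.3656] v=[-1.5171]
Step 42: x=[2.2963] v=[-1.3870]
v[0] did not become non-negative within 42 steps; using fallback time=2.1000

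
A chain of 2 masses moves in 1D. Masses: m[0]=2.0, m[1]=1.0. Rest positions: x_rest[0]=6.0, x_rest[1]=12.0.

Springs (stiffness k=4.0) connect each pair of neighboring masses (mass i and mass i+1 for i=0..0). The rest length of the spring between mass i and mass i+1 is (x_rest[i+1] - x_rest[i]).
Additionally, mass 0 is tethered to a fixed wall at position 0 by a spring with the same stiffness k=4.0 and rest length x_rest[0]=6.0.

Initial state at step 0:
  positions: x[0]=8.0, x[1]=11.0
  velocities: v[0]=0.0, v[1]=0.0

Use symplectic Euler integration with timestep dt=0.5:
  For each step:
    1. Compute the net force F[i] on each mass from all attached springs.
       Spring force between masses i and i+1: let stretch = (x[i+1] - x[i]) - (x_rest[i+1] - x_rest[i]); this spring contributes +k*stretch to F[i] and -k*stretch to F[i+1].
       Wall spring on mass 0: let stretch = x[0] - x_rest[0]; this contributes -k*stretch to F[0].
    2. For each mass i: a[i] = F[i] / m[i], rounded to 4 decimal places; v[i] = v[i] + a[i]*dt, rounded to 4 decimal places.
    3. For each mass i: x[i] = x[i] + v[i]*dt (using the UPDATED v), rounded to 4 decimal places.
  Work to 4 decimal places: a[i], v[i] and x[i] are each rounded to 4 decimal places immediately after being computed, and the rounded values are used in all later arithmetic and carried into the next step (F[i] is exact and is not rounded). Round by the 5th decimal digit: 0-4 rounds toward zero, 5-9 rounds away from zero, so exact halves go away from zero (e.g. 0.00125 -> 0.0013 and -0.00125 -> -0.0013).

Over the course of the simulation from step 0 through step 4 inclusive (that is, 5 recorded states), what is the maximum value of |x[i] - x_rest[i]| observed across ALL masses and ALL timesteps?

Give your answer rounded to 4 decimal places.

Step 0: x=[8.0000 11.0000] v=[0.0000 0.0000]
Step 1: x=[5.5000 14.0000] v=[-5.0000 6.0000]
Step 2: x=[4.5000 14.5000] v=[-2.0000 1.0000]
Step 3: x=[6.2500 11.0000] v=[3.5000 -7.0000]
Step 4: x=[7.2500 8.7500] v=[2.0000 -4.5000]
Max displacement = 3.2500

Answer: 3.2500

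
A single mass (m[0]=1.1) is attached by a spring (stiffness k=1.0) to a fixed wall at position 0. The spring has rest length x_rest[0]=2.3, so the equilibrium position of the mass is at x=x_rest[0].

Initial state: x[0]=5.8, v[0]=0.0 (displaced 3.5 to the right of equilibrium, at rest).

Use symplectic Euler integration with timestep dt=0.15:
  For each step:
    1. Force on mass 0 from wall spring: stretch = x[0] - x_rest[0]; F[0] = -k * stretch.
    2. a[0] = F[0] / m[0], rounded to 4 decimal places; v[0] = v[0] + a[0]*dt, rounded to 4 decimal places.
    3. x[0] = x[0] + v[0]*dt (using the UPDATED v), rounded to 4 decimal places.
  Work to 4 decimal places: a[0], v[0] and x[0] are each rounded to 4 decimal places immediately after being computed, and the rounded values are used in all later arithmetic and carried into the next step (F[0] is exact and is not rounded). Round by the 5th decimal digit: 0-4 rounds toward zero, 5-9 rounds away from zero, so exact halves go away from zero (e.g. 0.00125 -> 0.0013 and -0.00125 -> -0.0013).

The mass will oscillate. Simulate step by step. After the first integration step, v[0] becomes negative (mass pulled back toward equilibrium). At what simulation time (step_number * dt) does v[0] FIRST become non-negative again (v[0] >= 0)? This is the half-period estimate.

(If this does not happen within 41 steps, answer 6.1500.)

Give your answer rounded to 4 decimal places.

Step 0: x=[5.8000] v=[0.0000]
Step 1: x=[5.7284] v=[-0.4773]
Step 2: x=[5.5867] v=[-0.9448]
Step 3: x=[5.3778] v=[-1.3930]
Step 4: x=[5.1059] v=[-1.8127]
Step 5: x=[4.7766] v=[-2.1953]
Step 6: x=[4.3967] v=[-2.5330]
Step 7: x=[3.9739] v=[-2.8189]
Step 8: x=[3.5168] v=[-3.0472]
Step 9: x=[3.0348] v=[-3.2131]
Step 10: x=[2.5378] v=[-3.3133]
Step 11: x=[2.0359] v=[-3.3457]
Step 12: x=[1.5394] v=[-3.3097]
Step 13: x=[1.0585] v=[-3.2060]
Step 14: x=[0.6030] v=[-3.0367]
Step 15: x=[0.1822] v=[-2.8053]
Step 16: x=[-0.1953] v=[-2.5165]
Step 17: x=[-0.5217] v=[-2.1762]
Step 18: x=[-0.7904] v=[-1.7914]
Step 19: x=[-0.9959] v=[-1.3700]
Step 20: x=[-1.1340] v=[-0.9206]
Step 21: x=[-1.2018] v=[-0.4523]
Step 22: x=[-1.1980] v=[0.0252]
First v>=0 after going negative at step 22, time=3.3000

Answer: 3.3000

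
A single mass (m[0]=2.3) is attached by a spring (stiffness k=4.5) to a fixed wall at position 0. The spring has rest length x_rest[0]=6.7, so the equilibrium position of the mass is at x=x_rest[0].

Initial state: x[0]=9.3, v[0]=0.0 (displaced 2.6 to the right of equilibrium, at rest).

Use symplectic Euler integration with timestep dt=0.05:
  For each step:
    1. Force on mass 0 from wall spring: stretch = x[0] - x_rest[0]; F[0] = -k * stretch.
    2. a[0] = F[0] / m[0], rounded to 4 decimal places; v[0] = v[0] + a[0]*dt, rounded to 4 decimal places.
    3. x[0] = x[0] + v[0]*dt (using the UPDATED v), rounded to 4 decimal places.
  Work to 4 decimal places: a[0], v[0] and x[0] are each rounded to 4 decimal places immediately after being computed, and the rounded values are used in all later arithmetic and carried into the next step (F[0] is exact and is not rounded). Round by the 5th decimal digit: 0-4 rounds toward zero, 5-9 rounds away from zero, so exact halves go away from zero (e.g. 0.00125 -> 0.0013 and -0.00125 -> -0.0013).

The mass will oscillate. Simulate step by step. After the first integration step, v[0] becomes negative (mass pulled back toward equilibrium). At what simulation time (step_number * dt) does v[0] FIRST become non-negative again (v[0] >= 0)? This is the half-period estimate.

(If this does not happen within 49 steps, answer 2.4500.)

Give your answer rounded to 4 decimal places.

Answer: 2.2500

Derivation:
Step 0: x=[9.3000] v=[0.0000]
Step 1: x=[9.2873] v=[-0.2544]
Step 2: x=[9.2619] v=[-0.5075]
Step 3: x=[9.2240] v=[-0.7581]
Step 4: x=[9.1738] v=[-1.0050]
Step 5: x=[9.1115] v=[-1.2470]
Step 6: x=[9.0374] v=[-1.4829]
Step 7: x=[8.9518] v=[-1.7116]
Step 8: x=[8.8552] v=[-1.9319]
Step 9: x=[8.7481] v=[-2.1427]
Step 10: x=[8.6309] v=[-2.3431]
Step 11: x=[8.5043] v=[-2.5320]
Step 12: x=[8.3689] v=[-2.7085]
Step 13: x=[8.2253] v=[-2.8718]
Step 14: x=[8.0743] v=[-3.0210]
Step 15: x=[7.9165] v=[-3.1554]
Step 16: x=[7.7528] v=[-3.2744]
Step 17: x=[7.5839] v=[-3.3774]
Step 18: x=[7.4107] v=[-3.4639]
Step 19: x=[7.2340] v=[-3.5334]
Step 20: x=[7.0547] v=[-3.5856]
Step 21: x=[6.8737] v=[-3.6203]
Step 22: x=[6.6918] v=[-3.6373]
Step 23: x=[6.5100] v=[-3.6365]
Step 24: x=[6.3291] v=[-3.6179]
Step 25: x=[6.1500] v=[-3.5816]
Step 26: x=[5.9736] v=[-3.5278]
Step 27: x=[5.8008] v=[-3.4567]
Step 28: x=[5.6324] v=[-3.3687]
Step 29: x=[5.4692] v=[-3.2643]
Step 30: x=[5.3120] v=[-3.1439]
Step 31: x=[5.1616] v=[-3.0081]
Step 32: x=[5.0187] v=[-2.8576]
Step 33: x=[4.8840] v=[-2.6931]
Step 34: x=[4.7582] v=[-2.5155]
Step 35: x=[4.6419] v=[-2.3255]
Step 36: x=[4.5357] v=[-2.1242]
Step 37: x=[4.4401] v=[-1.9125]
Step 38: x=[4.3555] v=[-1.6914]
Step 39: x=[4.2824] v=[-1.4620]
Step 40: x=[4.2211] v=[-1.2255]
Step 41: x=[4.1720] v=[-0.9830]
Step 42: x=[4.1352] v=[-0.7357]
Step 43: x=[4.1110] v=[-0.4848]
Step 44: x=[4.0994] v=[-0.2315]
Step 45: x=[4.1005] v=[0.0229]
First v>=0 after going negative at step 45, time=2.2500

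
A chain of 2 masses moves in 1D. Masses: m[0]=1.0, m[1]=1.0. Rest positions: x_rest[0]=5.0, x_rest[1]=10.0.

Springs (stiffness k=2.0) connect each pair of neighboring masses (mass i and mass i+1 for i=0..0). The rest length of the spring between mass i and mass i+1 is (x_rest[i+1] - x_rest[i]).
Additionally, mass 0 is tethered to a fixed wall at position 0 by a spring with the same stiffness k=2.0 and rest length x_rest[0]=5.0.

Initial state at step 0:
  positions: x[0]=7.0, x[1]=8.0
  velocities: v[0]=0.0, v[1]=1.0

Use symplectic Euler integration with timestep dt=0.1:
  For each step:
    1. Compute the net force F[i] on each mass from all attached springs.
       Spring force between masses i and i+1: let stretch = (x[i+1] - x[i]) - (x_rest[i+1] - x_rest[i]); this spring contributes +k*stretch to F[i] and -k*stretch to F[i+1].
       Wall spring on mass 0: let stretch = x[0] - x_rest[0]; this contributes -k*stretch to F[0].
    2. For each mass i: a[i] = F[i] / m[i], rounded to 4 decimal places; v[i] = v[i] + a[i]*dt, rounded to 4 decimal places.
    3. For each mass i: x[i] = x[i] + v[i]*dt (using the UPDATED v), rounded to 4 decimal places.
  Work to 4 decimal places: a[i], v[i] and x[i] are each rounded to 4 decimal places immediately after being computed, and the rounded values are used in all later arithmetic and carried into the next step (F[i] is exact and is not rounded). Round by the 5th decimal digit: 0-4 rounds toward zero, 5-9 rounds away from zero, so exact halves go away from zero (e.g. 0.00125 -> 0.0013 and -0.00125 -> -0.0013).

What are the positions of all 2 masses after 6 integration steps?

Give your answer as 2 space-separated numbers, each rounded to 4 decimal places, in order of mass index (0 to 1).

Step 0: x=[7.0000 8.0000] v=[0.0000 1.0000]
Step 1: x=[6.8800 8.1800] v=[-1.2000 1.8000]
Step 2: x=[6.6484 8.4340] v=[-2.3160 2.5400]
Step 3: x=[6.3195 8.7523] v=[-3.2886 3.1829]
Step 4: x=[5.9129 9.1219] v=[-4.0659 3.6963]
Step 5: x=[5.4522 9.5274] v=[-4.6067 4.0545]
Step 6: x=[4.9640 9.9514] v=[-4.8821 4.2395]

Answer: 4.9640 9.9514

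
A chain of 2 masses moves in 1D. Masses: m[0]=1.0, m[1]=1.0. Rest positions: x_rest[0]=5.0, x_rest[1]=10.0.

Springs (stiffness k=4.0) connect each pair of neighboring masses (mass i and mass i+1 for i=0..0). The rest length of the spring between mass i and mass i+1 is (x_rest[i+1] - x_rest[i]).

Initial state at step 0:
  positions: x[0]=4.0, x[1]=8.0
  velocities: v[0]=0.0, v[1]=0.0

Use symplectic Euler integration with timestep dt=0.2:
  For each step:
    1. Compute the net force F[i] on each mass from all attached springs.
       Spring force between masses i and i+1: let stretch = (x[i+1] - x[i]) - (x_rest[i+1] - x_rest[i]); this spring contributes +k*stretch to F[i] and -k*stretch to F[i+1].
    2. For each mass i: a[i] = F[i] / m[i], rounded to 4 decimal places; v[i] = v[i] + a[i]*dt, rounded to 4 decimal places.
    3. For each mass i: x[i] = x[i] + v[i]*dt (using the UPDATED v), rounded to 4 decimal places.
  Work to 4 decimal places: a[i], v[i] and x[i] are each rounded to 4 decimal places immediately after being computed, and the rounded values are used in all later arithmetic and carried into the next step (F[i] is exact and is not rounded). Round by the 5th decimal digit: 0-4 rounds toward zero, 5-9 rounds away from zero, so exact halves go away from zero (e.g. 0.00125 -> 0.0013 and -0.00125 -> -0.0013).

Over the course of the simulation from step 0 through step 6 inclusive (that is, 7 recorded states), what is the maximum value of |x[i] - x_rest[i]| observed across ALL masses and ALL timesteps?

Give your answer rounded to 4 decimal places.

Answer: 2.0213

Derivation:
Step 0: x=[4.0000 8.0000] v=[0.0000 0.0000]
Step 1: x=[3.8400 8.1600] v=[-0.8000 0.8000]
Step 2: x=[3.5712 8.4288] v=[-1.3440 1.3440]
Step 3: x=[3.2796 8.7204] v=[-1.4579 1.4579]
Step 4: x=[3.0585 8.9415] v=[-1.1053 1.1053]
Step 5: x=[2.9787 9.0213] v=[-0.3989 0.3989]
Step 6: x=[3.0657 8.9343] v=[0.4352 -0.4352]
Max displacement = 2.0213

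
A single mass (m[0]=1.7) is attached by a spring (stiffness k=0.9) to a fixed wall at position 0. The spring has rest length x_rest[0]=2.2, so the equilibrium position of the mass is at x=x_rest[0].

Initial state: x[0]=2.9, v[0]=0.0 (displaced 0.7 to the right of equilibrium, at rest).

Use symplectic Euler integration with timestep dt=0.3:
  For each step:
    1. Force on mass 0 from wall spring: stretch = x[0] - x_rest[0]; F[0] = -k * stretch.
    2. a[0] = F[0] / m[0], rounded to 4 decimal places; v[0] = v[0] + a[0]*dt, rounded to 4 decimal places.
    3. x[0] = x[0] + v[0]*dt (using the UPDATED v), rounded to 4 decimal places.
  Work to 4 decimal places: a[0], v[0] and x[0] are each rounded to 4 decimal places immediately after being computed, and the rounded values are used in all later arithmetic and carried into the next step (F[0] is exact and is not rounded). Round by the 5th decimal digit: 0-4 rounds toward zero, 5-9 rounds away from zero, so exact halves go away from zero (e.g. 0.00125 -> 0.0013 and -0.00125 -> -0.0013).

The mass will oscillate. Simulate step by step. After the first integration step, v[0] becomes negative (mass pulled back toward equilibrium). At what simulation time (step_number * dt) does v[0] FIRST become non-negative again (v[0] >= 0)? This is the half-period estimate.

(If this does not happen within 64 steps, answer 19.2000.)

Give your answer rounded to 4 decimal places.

Step 0: x=[2.9000] v=[0.0000]
Step 1: x=[2.8666] v=[-0.1112]
Step 2: x=[2.8015] v=[-0.2171]
Step 3: x=[2.7077] v=[-0.3126]
Step 4: x=[2.5897] v=[-0.3932]
Step 5: x=[2.4532] v=[-0.4551]
Step 6: x=[2.3046] v=[-0.4953]
Step 7: x=[2.1510] v=[-0.5119]
Step 8: x=[1.9998] v=[-0.5041]
Step 9: x=[1.8581] v=[-0.4723]
Step 10: x=[1.7327] v=[-0.4180]
Step 11: x=[1.6296] v=[-0.3438]
Step 12: x=[1.5536] v=[-0.2532]
Step 13: x=[1.5085] v=[-0.1505]
Step 14: x=[1.4963] v=[-0.0407]
Step 15: x=[1.5176] v=[0.0711]
First v>=0 after going negative at step 15, time=4.5000

Answer: 4.5000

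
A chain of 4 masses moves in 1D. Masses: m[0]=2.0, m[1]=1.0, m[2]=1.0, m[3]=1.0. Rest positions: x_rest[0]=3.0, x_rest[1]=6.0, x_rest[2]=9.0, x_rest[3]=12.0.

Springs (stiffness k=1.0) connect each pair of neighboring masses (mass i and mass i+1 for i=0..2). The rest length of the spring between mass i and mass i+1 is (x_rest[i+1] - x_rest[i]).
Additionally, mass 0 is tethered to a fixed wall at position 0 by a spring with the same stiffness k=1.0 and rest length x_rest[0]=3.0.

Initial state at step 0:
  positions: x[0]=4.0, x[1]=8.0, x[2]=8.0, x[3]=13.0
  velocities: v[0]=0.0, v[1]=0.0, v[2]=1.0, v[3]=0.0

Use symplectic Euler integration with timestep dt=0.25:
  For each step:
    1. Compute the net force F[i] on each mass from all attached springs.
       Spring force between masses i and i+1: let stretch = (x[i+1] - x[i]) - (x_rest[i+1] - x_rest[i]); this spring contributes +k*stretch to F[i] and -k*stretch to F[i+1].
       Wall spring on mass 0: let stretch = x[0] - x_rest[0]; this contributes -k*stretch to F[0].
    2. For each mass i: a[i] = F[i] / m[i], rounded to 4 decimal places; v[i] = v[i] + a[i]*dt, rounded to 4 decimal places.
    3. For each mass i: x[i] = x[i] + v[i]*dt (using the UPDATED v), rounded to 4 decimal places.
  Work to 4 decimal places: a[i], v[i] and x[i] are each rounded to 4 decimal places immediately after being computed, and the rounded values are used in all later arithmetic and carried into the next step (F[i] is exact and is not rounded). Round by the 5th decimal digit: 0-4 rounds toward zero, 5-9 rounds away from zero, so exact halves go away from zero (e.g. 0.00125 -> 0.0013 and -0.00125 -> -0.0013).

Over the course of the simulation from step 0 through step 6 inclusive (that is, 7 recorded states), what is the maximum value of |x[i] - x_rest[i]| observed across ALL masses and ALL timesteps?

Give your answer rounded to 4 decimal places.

Step 0: x=[4.0000 8.0000 8.0000 13.0000] v=[0.0000 0.0000 1.0000 0.0000]
Step 1: x=[4.0000 7.7500 8.5625 12.8750] v=[0.0000 -1.0000 2.2500 -0.5000]
Step 2: x=[3.9922 7.3164 9.3438 12.6680] v=[-0.0313 -1.7344 3.1250 -0.8281]
Step 3: x=[3.9635 6.8018 10.2061 12.4407] v=[-0.1148 -2.0586 3.4492 -0.9092]
Step 4: x=[3.8996 6.3225 10.9953 12.2612] v=[-0.2555 -1.9171 3.1568 -0.7179]
Step 5: x=[3.7896 5.9839 11.5716 12.1901] v=[-0.4401 -1.3546 2.3051 -0.2844]
Step 6: x=[3.6297 5.8573 11.8373 12.2679] v=[-0.6395 -0.5063 1.0628 0.3110]
Max displacement = 2.8373

Answer: 2.8373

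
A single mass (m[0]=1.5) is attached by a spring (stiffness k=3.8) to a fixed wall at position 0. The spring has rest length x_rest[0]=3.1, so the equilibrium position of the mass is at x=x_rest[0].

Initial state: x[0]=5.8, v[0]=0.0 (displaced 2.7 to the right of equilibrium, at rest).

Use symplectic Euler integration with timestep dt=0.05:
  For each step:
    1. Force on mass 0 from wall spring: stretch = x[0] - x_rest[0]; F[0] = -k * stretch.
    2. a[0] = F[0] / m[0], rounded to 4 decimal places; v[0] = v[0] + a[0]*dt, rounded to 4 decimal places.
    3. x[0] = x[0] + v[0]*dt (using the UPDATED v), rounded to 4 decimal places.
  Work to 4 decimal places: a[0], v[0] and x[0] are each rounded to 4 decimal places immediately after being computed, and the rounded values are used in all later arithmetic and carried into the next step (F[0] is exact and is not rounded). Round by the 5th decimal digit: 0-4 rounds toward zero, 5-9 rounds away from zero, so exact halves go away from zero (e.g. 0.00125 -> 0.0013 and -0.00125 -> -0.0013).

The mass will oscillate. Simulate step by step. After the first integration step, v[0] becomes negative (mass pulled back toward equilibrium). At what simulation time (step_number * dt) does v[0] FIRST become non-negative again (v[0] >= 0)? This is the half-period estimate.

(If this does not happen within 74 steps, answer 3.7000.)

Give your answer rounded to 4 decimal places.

Step 0: x=[5.8000] v=[0.0000]
Step 1: x=[5.7829] v=[-0.3420]
Step 2: x=[5.7488] v=[-0.6818]
Step 3: x=[5.6979] v=[-1.0173]
Step 4: x=[5.6306] v=[-1.3464]
Step 5: x=[5.5473] v=[-1.6669]
Step 6: x=[5.4485] v=[-1.9769]
Step 7: x=[5.3348] v=[-2.2744]
Step 8: x=[5.2069] v=[-2.5575]
Step 9: x=[5.0657] v=[-2.8244]
Step 10: x=[4.9120] v=[-3.0734]
Step 11: x=[4.7469] v=[-3.3029]
Step 12: x=[4.5713] v=[-3.5115]
Step 13: x=[4.3864] v=[-3.6979]
Step 14: x=[4.1934] v=[-3.8608]
Step 15: x=[3.9934] v=[-3.9993]
Step 16: x=[3.7878] v=[-4.1125]
Step 17: x=[3.5778] v=[-4.1996]
Step 18: x=[3.3648] v=[-4.2601]
Step 19: x=[3.1501] v=[-4.2936]
Step 20: x=[2.9351] v=[-4.2999]
Step 21: x=[2.7212] v=[-4.2790]
Step 22: x=[2.5097] v=[-4.2310]
Step 23: x=[2.3019] v=[-4.1562]
Step 24: x=[2.0991] v=[-4.0551]
Step 25: x=[1.9027] v=[-3.9283]
Step 26: x=[1.7139] v=[-3.7766]
Step 27: x=[1.5339] v=[-3.6010]
Step 28: x=[1.3638] v=[-3.4026]
Step 29: x=[1.2047] v=[-3.1827]
Step 30: x=[1.0576] v=[-2.9426]
Step 31: x=[0.9234] v=[-2.6839]
Step 32: x=[0.8030] v=[-2.4082]
Step 33: x=[0.6971] v=[-2.1172]
Step 34: x=[0.6065] v=[-1.8128]
Step 35: x=[0.5317] v=[-1.4970]
Step 36: x=[0.4731] v=[-1.1717]
Step 37: x=[0.4312] v=[-0.8390]
Step 38: x=[0.4062] v=[-0.5010]
Step 39: x=[0.3982] v=[-0.1598]
Step 40: x=[0.4073] v=[0.1824]
First v>=0 after going negative at step 40, time=2.0000

Answer: 2.0000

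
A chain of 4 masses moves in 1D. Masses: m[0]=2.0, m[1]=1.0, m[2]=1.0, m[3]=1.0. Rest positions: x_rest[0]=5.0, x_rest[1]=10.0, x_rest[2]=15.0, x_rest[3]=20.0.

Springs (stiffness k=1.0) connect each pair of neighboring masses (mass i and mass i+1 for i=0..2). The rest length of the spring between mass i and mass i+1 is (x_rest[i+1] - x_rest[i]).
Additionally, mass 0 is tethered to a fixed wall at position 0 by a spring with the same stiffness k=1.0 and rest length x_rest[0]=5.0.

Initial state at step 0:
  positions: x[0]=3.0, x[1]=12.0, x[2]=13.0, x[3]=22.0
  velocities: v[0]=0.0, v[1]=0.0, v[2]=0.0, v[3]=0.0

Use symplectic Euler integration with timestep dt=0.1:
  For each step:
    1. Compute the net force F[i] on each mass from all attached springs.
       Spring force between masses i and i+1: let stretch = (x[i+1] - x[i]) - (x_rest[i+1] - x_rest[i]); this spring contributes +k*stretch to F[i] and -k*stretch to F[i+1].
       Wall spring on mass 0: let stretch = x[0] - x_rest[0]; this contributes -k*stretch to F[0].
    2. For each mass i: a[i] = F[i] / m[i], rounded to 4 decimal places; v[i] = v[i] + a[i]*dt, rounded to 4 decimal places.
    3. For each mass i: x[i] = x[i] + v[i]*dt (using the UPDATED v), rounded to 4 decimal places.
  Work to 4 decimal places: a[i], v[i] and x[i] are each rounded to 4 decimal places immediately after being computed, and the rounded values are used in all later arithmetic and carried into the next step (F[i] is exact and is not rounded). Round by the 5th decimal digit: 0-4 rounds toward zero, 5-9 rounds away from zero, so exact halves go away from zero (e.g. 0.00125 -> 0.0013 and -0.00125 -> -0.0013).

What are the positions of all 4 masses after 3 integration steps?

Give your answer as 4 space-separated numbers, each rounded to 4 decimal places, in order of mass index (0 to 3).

Step 0: x=[3.0000 12.0000 13.0000 22.0000] v=[0.0000 0.0000 0.0000 0.0000]
Step 1: x=[3.0300 11.9200 13.0800 21.9600] v=[0.3000 -0.8000 0.8000 -0.4000]
Step 2: x=[3.0893 11.7627 13.2372 21.8812] v=[0.5930 -1.5730 1.5720 -0.7880]
Step 3: x=[3.1765 11.5334 13.4661 21.7660] v=[0.8722 -2.2929 2.2890 -1.1524]

Answer: 3.1765 11.5334 13.4661 21.7660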